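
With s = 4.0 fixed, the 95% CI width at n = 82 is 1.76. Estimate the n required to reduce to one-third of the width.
n ≈ 738

CI width ∝ 1/√n
To reduce width by factor 3, need √n to grow by 3 → need 3² = 9 times as many samples.

Current: n = 82, width = 1.76
New: n = 738, width ≈ 0.58

Width reduced by factor of 1.76/0.58 = 3.03.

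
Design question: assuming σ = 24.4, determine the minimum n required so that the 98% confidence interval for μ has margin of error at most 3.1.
n ≥ 336

For margin E ≤ 3.1:
n ≥ (z* · σ / E)²
n ≥ (2.326 · 24.4 / 3.1)²
n ≥ 335.18

Minimum n = 336 (rounding up)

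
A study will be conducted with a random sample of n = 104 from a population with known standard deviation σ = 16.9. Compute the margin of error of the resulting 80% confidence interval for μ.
Margin of error = 2.12

Margin of error = z* · σ/√n
= 1.282 · 16.9/√104
= 1.282 · 16.9/10.1980
= 2.12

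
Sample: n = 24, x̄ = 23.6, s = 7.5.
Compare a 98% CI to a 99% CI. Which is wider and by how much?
99% CI is wider by 0.94

df = 23
98% CI: t* = 2.500, (19.77, 27.43), width = 2 · t* · s/√n = 7.65
99% CI: t* = 2.807, (19.30, 27.90), width = 2 · t* · s/√n = 8.59

The 99% CI is wider by 8.59 - 7.65 = 0.94.
Higher confidence requires a wider interval.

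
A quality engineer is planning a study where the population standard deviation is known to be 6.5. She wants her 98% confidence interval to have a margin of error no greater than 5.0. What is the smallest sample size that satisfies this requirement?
n ≥ 10

For margin E ≤ 5.0:
n ≥ (z* · σ / E)²
n ≥ (2.326 · 6.5 / 5.0)²
n ≥ 9.14

Minimum n = 10 (rounding up)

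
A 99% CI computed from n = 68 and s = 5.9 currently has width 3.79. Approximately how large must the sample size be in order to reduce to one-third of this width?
n ≈ 612

CI width ∝ 1/√n
To reduce width by factor 3, need √n to grow by 3 → need 3² = 9 times as many samples.

Current: n = 68, width = 3.79
New: n = 612, width ≈ 1.23

Width reduced by factor of 3.79/1.23 = 3.08.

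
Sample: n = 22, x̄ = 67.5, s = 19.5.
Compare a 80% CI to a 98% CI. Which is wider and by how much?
98% CI is wider by 9.94

df = 21
80% CI: t* = 1.323, (62.00, 73.00), width = 2 · t* · s/√n = 11.00
98% CI: t* = 2.518, (57.03, 77.97), width = 2 · t* · s/√n = 20.94

The 98% CI is wider by 20.94 - 11.00 = 9.94.
Higher confidence requires a wider interval.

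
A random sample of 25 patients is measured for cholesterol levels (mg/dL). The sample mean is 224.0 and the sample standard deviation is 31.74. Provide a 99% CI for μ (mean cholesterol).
(206.24, 241.76)

t-interval (σ unknown):
df = n - 1 = 24
t* = 2.797 for 99% confidence

Margin of error = t* · s/√n = 2.797 · 31.74/√25 = 17.76

CI: (206.24, 241.76)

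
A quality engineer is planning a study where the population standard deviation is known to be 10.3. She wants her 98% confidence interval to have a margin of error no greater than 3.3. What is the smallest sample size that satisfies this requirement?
n ≥ 53

For margin E ≤ 3.3:
n ≥ (z* · σ / E)²
n ≥ (2.326 · 10.3 / 3.3)²
n ≥ 52.71

Minimum n = 53 (rounding up)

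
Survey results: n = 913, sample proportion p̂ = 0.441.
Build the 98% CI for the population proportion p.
(0.403, 0.479)

Proportion CI:
SE = √(p̂(1-p̂)/n) = √(0.441 · 0.559 / 913) = 0.01643

z* = 2.326
Margin = z* · SE = 2.326 · 0.01643 = 0.0382

CI: 0.441 ± 0.0382 = (0.403, 0.479)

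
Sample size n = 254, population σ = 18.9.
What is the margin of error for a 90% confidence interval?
Margin of error = 1.95

Margin of error = z* · σ/√n
= 1.645 · 18.9/√254
= 1.645 · 18.9/15.9374
= 1.95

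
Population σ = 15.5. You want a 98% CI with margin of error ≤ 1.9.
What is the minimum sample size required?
n ≥ 361

For margin E ≤ 1.9:
n ≥ (z* · σ / E)²
n ≥ (2.326 · 15.5 / 1.9)²
n ≥ 360.06

Minimum n = 361 (rounding up)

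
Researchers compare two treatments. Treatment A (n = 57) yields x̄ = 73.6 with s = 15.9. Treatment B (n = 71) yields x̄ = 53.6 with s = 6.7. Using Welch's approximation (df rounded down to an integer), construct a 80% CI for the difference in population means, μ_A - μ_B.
(17.09, 22.91)

Difference: x̄₁ - x̄₂ = 20.00
SE = √(s₁²/n₁ + s₂²/n₂) = √(15.9²/57 + 6.7²/71) = 2.2511
df = 71.93 → 71 (Welch–Satterthwaite, rounded down)
t* = 1.294

CI: 20.00 ± 1.294 · 2.2511 = 20.00 ± 2.91 = (17.09, 22.91)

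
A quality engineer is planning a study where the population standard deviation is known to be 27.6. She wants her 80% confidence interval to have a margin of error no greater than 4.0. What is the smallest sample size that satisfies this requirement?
n ≥ 79

For margin E ≤ 4.0:
n ≥ (z* · σ / E)²
n ≥ (1.282 · 27.6 / 4.0)²
n ≥ 78.25

Minimum n = 79 (rounding up)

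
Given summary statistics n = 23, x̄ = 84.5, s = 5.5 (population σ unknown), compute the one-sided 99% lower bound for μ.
μ ≥ 81.62

Lower bound (one-sided):
t* = 2.508 (one-sided for 99%)
Lower bound = x̄ - t* · s/√n = 84.5 - 2.508 · 5.5/√23 = 81.62

We are 99% confident that μ ≥ 81.62.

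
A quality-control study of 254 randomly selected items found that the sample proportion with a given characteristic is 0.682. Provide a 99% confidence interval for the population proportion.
(0.607, 0.757)

Proportion CI:
SE = √(p̂(1-p̂)/n) = √(0.682 · 0.318 / 254) = 0.02922

z* = 2.576
Margin = z* · SE = 2.576 · 0.02922 = 0.0753

CI: 0.682 ± 0.0753 = (0.607, 0.757)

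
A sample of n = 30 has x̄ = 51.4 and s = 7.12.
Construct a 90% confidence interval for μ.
(49.19, 53.61)

t-interval (σ unknown):
df = n - 1 = 29
t* = 1.699 for 90% confidence

Margin of error = t* · s/√n = 1.699 · 7.12/√30 = 2.21

CI: (49.19, 53.61)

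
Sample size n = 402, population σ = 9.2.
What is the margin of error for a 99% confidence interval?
Margin of error = 1.18

Margin of error = z* · σ/√n
= 2.576 · 9.2/√402
= 2.576 · 9.2/20.0499
= 1.18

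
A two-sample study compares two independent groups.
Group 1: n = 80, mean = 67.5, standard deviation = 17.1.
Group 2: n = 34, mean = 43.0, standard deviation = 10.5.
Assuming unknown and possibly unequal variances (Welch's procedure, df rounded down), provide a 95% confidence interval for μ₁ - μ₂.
(19.29, 29.71)

Difference: x̄₁ - x̄₂ = 24.50
SE = √(s₁²/n₁ + s₂²/n₂) = √(17.1²/80 + 10.5²/34) = 2.6264
df = 97.55 → 97 (Welch–Satterthwaite, rounded down)
t* = 1.985

CI: 24.50 ± 1.985 · 2.6264 = 24.50 ± 5.21 = (19.29, 29.71)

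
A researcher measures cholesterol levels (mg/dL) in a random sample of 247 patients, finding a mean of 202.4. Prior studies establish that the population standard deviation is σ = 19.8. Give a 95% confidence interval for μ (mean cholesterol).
(199.93, 204.87)

z-interval (σ known):
z* = 1.960 for 95% confidence

Margin of error = z* · σ/√n = 1.960 · 19.8/√247 = 2.47

CI: (202.4 - 2.47, 202.4 + 2.47) = (199.93, 204.87)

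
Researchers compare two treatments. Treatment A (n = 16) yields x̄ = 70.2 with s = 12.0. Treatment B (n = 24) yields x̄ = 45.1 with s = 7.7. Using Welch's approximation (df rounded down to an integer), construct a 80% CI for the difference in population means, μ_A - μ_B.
(20.63, 29.57)

Difference: x̄₁ - x̄₂ = 25.10
SE = √(s₁²/n₁ + s₂²/n₂) = √(12.0²/16 + 7.7²/24) = 3.3868
df = 23.22 → 23 (Welch–Satterthwaite, rounded down)
t* = 1.319

CI: 25.10 ± 1.319 · 3.3868 = 25.10 ± 4.47 = (20.63, 29.57)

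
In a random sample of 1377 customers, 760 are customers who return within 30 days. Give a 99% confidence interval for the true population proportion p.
(0.517, 0.586)

Proportion CI:
p̂ = 760/1377 = 0.55192
SE = √(p̂(1-p̂)/n) = √(0.55192 · 0.44808 / 1377) = 0.01340

z* = 2.576
Margin = z* · SE = 2.576 · 0.01340 = 0.0345

CI: 0.55192 ± 0.0345 = (0.517, 0.586)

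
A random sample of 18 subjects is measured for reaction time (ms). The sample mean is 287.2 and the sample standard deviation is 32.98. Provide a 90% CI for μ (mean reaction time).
(273.67, 300.73)

t-interval (σ unknown):
df = n - 1 = 17
t* = 1.740 for 90% confidence

Margin of error = t* · s/√n = 1.740 · 32.98/√18 = 13.53

CI: (273.67, 300.73)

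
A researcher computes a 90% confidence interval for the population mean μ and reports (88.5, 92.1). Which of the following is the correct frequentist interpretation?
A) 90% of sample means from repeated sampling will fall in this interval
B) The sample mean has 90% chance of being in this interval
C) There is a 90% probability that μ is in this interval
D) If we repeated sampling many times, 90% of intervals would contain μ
D

A) Wrong — coverage applies to intervals containing μ, not to future x̄ values.
B) Wrong — x̄ is observed and sits in the interval by construction.
C) Wrong — μ is fixed; the randomness lives in the interval, not in μ.
D) Correct — this is the frequentist long-run coverage interpretation.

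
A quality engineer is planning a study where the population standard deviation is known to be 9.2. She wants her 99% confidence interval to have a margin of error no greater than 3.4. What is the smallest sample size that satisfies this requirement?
n ≥ 49

For margin E ≤ 3.4:
n ≥ (z* · σ / E)²
n ≥ (2.576 · 9.2 / 3.4)²
n ≥ 48.59

Minimum n = 49 (rounding up)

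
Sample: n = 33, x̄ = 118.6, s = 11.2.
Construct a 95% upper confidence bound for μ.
μ ≤ 121.90

Upper bound (one-sided):
t* = 1.694 (one-sided for 95%)
Upper bound = x̄ + t* · s/√n = 118.6 + 1.694 · 11.2/√33 = 121.90

We are 95% confident that μ ≤ 121.90.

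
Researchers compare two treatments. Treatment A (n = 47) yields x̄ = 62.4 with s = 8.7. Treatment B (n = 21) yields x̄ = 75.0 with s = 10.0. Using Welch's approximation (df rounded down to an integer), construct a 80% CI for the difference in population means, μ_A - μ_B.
(-15.90, -9.30)

Difference: x̄₁ - x̄₂ = -12.60
SE = √(s₁²/n₁ + s₂²/n₂) = √(8.7²/47 + 10.0²/21) = 2.5243
df = 34.12 → 34 (Welch–Satterthwaite, rounded down)
t* = 1.307

CI: -12.60 ± 1.307 · 2.5243 = -12.60 ± 3.30 = (-15.90, -9.30)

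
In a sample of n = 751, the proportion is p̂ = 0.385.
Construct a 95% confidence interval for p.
(0.350, 0.420)

Proportion CI:
SE = √(p̂(1-p̂)/n) = √(0.385 · 0.615 / 751) = 0.01776

z* = 1.960
Margin = z* · SE = 1.960 · 0.01776 = 0.0348

CI: 0.385 ± 0.0348 = (0.350, 0.420)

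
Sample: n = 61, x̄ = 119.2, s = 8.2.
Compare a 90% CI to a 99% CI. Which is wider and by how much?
99% CI is wider by 2.08

df = 60
90% CI: t* = 1.671, (117.45, 120.95), width = 2 · t* · s/√n = 3.51
99% CI: t* = 2.660, (116.41, 121.99), width = 2 · t* · s/√n = 5.59

The 99% CI is wider by 5.59 - 3.51 = 2.08.
Higher confidence requires a wider interval.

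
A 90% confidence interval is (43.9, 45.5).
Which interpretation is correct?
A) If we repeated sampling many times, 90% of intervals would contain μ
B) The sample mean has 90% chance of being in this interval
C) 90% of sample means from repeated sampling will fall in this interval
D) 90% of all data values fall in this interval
A

A) Correct — this is the frequentist long-run coverage interpretation.
B) Wrong — x̄ is observed and sits in the interval by construction.
C) Wrong — coverage applies to intervals containing μ, not to future x̄ values.
D) Wrong — a CI is about the parameter μ, not individual data values.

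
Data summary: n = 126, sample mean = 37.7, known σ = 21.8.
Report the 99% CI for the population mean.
(32.70, 42.70)

z-interval (σ known):
z* = 2.576 for 99% confidence

Margin of error = z* · σ/√n = 2.576 · 21.8/√126 = 5.00

CI: (37.7 - 5.00, 37.7 + 5.00) = (32.70, 42.70)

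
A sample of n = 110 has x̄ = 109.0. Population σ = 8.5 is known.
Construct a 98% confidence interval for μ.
(107.11, 110.89)

z-interval (σ known):
z* = 2.326 for 98% confidence

Margin of error = z* · σ/√n = 2.326 · 8.5/√110 = 1.89

CI: (109.0 - 1.89, 109.0 + 1.89) = (107.11, 110.89)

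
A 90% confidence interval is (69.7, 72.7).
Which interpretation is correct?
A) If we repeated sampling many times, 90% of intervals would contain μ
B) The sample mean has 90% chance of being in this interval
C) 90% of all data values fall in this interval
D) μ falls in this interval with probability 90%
A

A) Correct — this is the frequentist long-run coverage interpretation.
B) Wrong — x̄ is observed and sits in the interval by construction.
C) Wrong — a CI is about the parameter μ, not individual data values.
D) Wrong — μ is fixed; the randomness lives in the interval, not in μ.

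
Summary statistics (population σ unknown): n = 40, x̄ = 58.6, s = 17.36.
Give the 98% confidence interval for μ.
(51.94, 65.26)

t-interval (σ unknown):
df = n - 1 = 39
t* = 2.426 for 98% confidence

Margin of error = t* · s/√n = 2.426 · 17.36/√40 = 6.66

CI: (51.94, 65.26)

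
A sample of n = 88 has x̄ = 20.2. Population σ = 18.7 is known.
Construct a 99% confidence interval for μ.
(15.06, 25.34)

z-interval (σ known):
z* = 2.576 for 99% confidence

Margin of error = z* · σ/√n = 2.576 · 18.7/√88 = 5.14

CI: (20.2 - 5.14, 20.2 + 5.14) = (15.06, 25.34)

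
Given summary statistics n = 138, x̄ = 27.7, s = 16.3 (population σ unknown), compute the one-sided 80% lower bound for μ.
μ ≥ 26.53

Lower bound (one-sided):
t* = 0.844 (one-sided for 80%)
Lower bound = x̄ - t* · s/√n = 27.7 - 0.844 · 16.3/√138 = 26.53

We are 80% confident that μ ≥ 26.53.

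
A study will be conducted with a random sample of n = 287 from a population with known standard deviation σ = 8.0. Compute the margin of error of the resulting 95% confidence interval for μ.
Margin of error = 0.93

Margin of error = z* · σ/√n
= 1.960 · 8.0/√287
= 1.960 · 8.0/16.9411
= 0.93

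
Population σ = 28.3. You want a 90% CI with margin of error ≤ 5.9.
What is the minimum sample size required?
n ≥ 63

For margin E ≤ 5.9:
n ≥ (z* · σ / E)²
n ≥ (1.645 · 28.3 / 5.9)²
n ≥ 62.26

Minimum n = 63 (rounding up)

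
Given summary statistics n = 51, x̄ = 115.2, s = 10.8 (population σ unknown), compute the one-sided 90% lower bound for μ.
μ ≥ 113.24

Lower bound (one-sided):
t* = 1.299 (one-sided for 90%)
Lower bound = x̄ - t* · s/√n = 115.2 - 1.299 · 10.8/√51 = 113.24

We are 90% confident that μ ≥ 113.24.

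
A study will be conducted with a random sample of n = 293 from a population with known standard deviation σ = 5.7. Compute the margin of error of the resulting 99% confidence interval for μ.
Margin of error = 0.86

Margin of error = z* · σ/√n
= 2.576 · 5.7/√293
= 2.576 · 5.7/17.1172
= 0.86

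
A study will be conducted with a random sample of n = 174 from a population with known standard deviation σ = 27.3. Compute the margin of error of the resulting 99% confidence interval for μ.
Margin of error = 5.33

Margin of error = z* · σ/√n
= 2.576 · 27.3/√174
= 2.576 · 27.3/13.1909
= 5.33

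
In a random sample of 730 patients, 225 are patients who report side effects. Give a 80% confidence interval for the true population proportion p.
(0.286, 0.330)

Proportion CI:
p̂ = 225/730 = 0.30822
SE = √(p̂(1-p̂)/n) = √(0.30822 · 0.69178 / 730) = 0.01709

z* = 1.282
Margin = z* · SE = 1.282 · 0.01709 = 0.0219

CI: 0.30822 ± 0.0219 = (0.286, 0.330)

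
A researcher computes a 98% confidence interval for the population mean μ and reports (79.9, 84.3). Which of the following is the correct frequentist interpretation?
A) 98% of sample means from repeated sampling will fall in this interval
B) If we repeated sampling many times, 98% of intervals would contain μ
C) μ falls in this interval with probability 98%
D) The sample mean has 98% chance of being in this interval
B

A) Wrong — coverage applies to intervals containing μ, not to future x̄ values.
B) Correct — this is the frequentist long-run coverage interpretation.
C) Wrong — μ is fixed; the randomness lives in the interval, not in μ.
D) Wrong — x̄ is observed and sits in the interval by construction.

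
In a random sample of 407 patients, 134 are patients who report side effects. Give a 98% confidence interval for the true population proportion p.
(0.275, 0.383)

Proportion CI:
p̂ = 134/407 = 0.32924
SE = √(p̂(1-p̂)/n) = √(0.32924 · 0.67076 / 407) = 0.02329

z* = 2.326
Margin = z* · SE = 2.326 · 0.02329 = 0.0542

CI: 0.32924 ± 0.0542 = (0.275, 0.383)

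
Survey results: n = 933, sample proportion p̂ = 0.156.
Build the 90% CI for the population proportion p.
(0.136, 0.176)

Proportion CI:
SE = √(p̂(1-p̂)/n) = √(0.156 · 0.844 / 933) = 0.01188

z* = 1.645
Margin = z* · SE = 1.645 · 0.01188 = 0.0195

CI: 0.156 ± 0.0195 = (0.136, 0.176)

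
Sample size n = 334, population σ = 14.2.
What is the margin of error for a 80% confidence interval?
Margin of error = 1.00

Margin of error = z* · σ/√n
= 1.282 · 14.2/√334
= 1.282 · 14.2/18.2757
= 1.00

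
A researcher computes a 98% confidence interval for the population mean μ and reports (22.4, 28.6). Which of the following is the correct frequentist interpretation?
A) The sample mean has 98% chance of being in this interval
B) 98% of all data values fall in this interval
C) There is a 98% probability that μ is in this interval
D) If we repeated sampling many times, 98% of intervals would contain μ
D

A) Wrong — x̄ is observed and sits in the interval by construction.
B) Wrong — a CI is about the parameter μ, not individual data values.
C) Wrong — μ is fixed; the randomness lives in the interval, not in μ.
D) Correct — this is the frequentist long-run coverage interpretation.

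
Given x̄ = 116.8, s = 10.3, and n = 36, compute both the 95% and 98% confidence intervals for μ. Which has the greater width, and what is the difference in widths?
98% CI is wider by 1.40

df = 35
95% CI: t* = 2.030, (113.32, 120.28), width = 2 · t* · s/√n = 6.97
98% CI: t* = 2.438, (112.61, 120.99), width = 2 · t* · s/√n = 8.37

The 98% CI is wider by 8.37 - 6.97 = 1.40.
Higher confidence requires a wider interval.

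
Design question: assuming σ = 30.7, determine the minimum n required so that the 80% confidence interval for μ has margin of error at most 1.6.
n ≥ 606

For margin E ≤ 1.6:
n ≥ (z* · σ / E)²
n ≥ (1.282 · 30.7 / 1.6)²
n ≥ 605.08

Minimum n = 606 (rounding up)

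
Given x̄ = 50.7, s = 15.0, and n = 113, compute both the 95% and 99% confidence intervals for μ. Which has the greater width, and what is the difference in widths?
99% CI is wider by 1.80

df = 112
95% CI: t* = 1.981, (47.90, 53.50), width = 2 · t* · s/√n = 5.59
99% CI: t* = 2.620, (47.00, 54.40), width = 2 · t* · s/√n = 7.39

The 99% CI is wider by 7.39 - 5.59 = 1.80.
Higher confidence requires a wider interval.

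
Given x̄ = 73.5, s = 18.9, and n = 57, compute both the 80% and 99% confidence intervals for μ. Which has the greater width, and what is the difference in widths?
99% CI is wider by 6.86

df = 56
80% CI: t* = 1.297, (70.25, 76.75), width = 2 · t* · s/√n = 6.49
99% CI: t* = 2.667, (66.82, 80.18), width = 2 · t* · s/√n = 13.35

The 99% CI is wider by 13.35 - 6.49 = 6.86.
Higher confidence requires a wider interval.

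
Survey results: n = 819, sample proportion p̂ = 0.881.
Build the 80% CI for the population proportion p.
(0.866, 0.896)

Proportion CI:
SE = √(p̂(1-p̂)/n) = √(0.881 · 0.119 / 819) = 0.01131

z* = 1.282
Margin = z* · SE = 1.282 · 0.01131 = 0.0145

CI: 0.881 ± 0.0145 = (0.866, 0.896)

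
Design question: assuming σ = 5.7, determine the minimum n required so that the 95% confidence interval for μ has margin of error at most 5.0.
n ≥ 5

For margin E ≤ 5.0:
n ≥ (z* · σ / E)²
n ≥ (1.960 · 5.7 / 5.0)²
n ≥ 4.99

Minimum n = 5 (rounding up)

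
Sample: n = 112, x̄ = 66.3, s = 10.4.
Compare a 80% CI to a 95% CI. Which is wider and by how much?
95% CI is wider by 1.37

df = 111
80% CI: t* = 1.289, (65.03, 67.57), width = 2 · t* · s/√n = 2.53
95% CI: t* = 1.982, (64.35, 68.25), width = 2 · t* · s/√n = 3.90

The 95% CI is wider by 3.90 - 2.53 = 1.37.
Higher confidence requires a wider interval.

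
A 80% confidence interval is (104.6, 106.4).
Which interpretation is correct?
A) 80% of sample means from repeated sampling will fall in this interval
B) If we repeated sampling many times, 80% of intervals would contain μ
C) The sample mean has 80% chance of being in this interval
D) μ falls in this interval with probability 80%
B

A) Wrong — coverage applies to intervals containing μ, not to future x̄ values.
B) Correct — this is the frequentist long-run coverage interpretation.
C) Wrong — x̄ is observed and sits in the interval by construction.
D) Wrong — μ is fixed; the randomness lives in the interval, not in μ.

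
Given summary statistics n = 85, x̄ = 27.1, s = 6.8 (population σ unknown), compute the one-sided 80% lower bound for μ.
μ ≥ 26.48

Lower bound (one-sided):
t* = 0.846 (one-sided for 80%)
Lower bound = x̄ - t* · s/√n = 27.1 - 0.846 · 6.8/√85 = 26.48

We are 80% confident that μ ≥ 26.48.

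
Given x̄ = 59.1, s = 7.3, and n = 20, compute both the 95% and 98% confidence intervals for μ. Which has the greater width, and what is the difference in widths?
98% CI is wider by 1.46

df = 19
95% CI: t* = 2.093, (55.68, 62.52), width = 2 · t* · s/√n = 6.83
98% CI: t* = 2.539, (54.96, 63.24), width = 2 · t* · s/√n = 8.29

The 98% CI is wider by 8.29 - 6.83 = 1.46.
Higher confidence requires a wider interval.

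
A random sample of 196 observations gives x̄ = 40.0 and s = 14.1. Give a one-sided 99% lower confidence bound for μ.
μ ≥ 37.64

Lower bound (one-sided):
t* = 2.346 (one-sided for 99%)
Lower bound = x̄ - t* · s/√n = 40.0 - 2.346 · 14.1/√196 = 37.64

We are 99% confident that μ ≥ 37.64.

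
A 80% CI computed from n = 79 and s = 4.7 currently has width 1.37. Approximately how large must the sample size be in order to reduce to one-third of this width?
n ≈ 711

CI width ∝ 1/√n
To reduce width by factor 3, need √n to grow by 3 → need 3² = 9 times as many samples.

Current: n = 79, width = 1.37
New: n = 711, width ≈ 0.45

Width reduced by factor of 1.37/0.45 = 3.04.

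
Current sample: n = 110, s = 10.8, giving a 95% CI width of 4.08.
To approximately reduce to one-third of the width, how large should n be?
n ≈ 990

CI width ∝ 1/√n
To reduce width by factor 3, need √n to grow by 3 → need 3² = 9 times as many samples.

Current: n = 110, width = 4.08
New: n = 990, width ≈ 1.35

Width reduced by factor of 4.08/1.35 = 3.02.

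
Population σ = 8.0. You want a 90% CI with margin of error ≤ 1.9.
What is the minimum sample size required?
n ≥ 48

For margin E ≤ 1.9:
n ≥ (z* · σ / E)²
n ≥ (1.645 · 8.0 / 1.9)²
n ≥ 47.97

Minimum n = 48 (rounding up)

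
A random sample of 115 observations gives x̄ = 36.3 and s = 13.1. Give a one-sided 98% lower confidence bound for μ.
μ ≥ 33.76

Lower bound (one-sided):
t* = 2.078 (one-sided for 98%)
Lower bound = x̄ - t* · s/√n = 36.3 - 2.078 · 13.1/√115 = 33.76

We are 98% confident that μ ≥ 33.76.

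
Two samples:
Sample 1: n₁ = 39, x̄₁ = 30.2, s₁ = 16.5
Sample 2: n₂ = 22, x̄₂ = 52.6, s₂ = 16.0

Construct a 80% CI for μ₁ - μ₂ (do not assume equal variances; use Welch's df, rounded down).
(-28.01, -16.79)

Difference: x̄₁ - x̄₂ = -22.40
SE = √(s₁²/n₁ + s₂²/n₂) = √(16.5²/39 + 16.0²/22) = 4.3148
df = 44.84 → 44 (Welch–Satterthwaite, rounded down)
t* = 1.301

CI: -22.40 ± 1.301 · 4.3148 = -22.40 ± 5.61 = (-28.01, -16.79)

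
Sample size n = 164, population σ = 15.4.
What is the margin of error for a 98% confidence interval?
Margin of error = 2.80

Margin of error = z* · σ/√n
= 2.326 · 15.4/√164
= 2.326 · 15.4/12.8062
= 2.80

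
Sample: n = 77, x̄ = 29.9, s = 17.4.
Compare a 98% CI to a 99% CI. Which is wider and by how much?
99% CI is wider by 1.06

df = 76
98% CI: t* = 2.376, (25.19, 34.61), width = 2 · t* · s/√n = 9.42
99% CI: t* = 2.642, (24.66, 35.14), width = 2 · t* · s/√n = 10.48

The 99% CI is wider by 10.48 - 9.42 = 1.06.
Higher confidence requires a wider interval.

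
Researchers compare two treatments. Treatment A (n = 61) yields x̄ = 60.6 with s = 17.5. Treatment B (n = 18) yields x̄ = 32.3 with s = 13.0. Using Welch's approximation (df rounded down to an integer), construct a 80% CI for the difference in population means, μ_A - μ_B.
(23.35, 33.25)

Difference: x̄₁ - x̄₂ = 28.30
SE = √(s₁²/n₁ + s₂²/n₂) = √(17.5²/61 + 13.0²/18) = 3.7960
df = 37.04 → 37 (Welch–Satterthwaite, rounded down)
t* = 1.305

CI: 28.30 ± 1.305 · 3.7960 = 28.30 ± 4.95 = (23.35, 33.25)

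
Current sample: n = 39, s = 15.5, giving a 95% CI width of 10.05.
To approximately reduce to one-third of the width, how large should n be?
n ≈ 351

CI width ∝ 1/√n
To reduce width by factor 3, need √n to grow by 3 → need 3² = 9 times as many samples.

Current: n = 39, width = 10.05
New: n = 351, width ≈ 3.25

Width reduced by factor of 10.05/3.25 = 3.09.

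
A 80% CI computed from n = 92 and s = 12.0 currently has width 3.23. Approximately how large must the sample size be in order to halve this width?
n ≈ 368

CI width ∝ 1/√n
To reduce width by factor 2, need √n to grow by 2 → need 2² = 4 times as many samples.

Current: n = 92, width = 3.23
New: n = 368, width ≈ 1.61

Width reduced by factor of 3.23/1.61 = 2.01.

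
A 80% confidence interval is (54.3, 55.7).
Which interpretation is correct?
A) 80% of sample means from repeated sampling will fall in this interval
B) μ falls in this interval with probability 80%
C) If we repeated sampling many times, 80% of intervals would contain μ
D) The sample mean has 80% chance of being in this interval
C

A) Wrong — coverage applies to intervals containing μ, not to future x̄ values.
B) Wrong — μ is fixed; the randomness lives in the interval, not in μ.
C) Correct — this is the frequentist long-run coverage interpretation.
D) Wrong — x̄ is observed and sits in the interval by construction.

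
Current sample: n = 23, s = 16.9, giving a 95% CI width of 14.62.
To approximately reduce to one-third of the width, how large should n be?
n ≈ 207

CI width ∝ 1/√n
To reduce width by factor 3, need √n to grow by 3 → need 3² = 9 times as many samples.

Current: n = 23, width = 14.62
New: n = 207, width ≈ 4.63

Width reduced by factor of 14.62/4.63 = 3.16.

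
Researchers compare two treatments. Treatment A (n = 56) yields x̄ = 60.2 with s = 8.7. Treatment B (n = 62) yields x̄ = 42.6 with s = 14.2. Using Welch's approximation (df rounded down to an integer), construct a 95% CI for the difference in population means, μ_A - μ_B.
(13.35, 21.85)

Difference: x̄₁ - x̄₂ = 17.60
SE = √(s₁²/n₁ + s₂²/n₂) = √(8.7²/56 + 14.2²/62) = 2.1457
df = 102.59 → 102 (Welch–Satterthwaite, rounded down)
t* = 1.983

CI: 17.60 ± 1.983 · 2.1457 = 17.60 ± 4.25 = (13.35, 21.85)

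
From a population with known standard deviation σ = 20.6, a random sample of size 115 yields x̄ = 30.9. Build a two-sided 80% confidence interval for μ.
(28.44, 33.36)

z-interval (σ known):
z* = 1.282 for 80% confidence

Margin of error = z* · σ/√n = 1.282 · 20.6/√115 = 2.46

CI: (30.9 - 2.46, 30.9 + 2.46) = (28.44, 33.36)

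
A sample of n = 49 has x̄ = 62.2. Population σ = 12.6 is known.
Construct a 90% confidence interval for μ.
(59.24, 65.16)

z-interval (σ known):
z* = 1.645 for 90% confidence

Margin of error = z* · σ/√n = 1.645 · 12.6/√49 = 2.96

CI: (62.2 - 2.96, 62.2 + 2.96) = (59.24, 65.16)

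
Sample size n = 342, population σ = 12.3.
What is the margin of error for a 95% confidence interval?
Margin of error = 1.30

Margin of error = z* · σ/√n
= 1.960 · 12.3/√342
= 1.960 · 12.3/18.4932
= 1.30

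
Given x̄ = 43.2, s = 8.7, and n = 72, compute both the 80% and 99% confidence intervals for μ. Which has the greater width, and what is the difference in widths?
99% CI is wider by 2.78

df = 71
80% CI: t* = 1.294, (41.87, 44.53), width = 2 · t* · s/√n = 2.65
99% CI: t* = 2.647, (40.49, 45.91), width = 2 · t* · s/√n = 5.43

The 99% CI is wider by 5.43 - 2.65 = 2.78.
Higher confidence requires a wider interval.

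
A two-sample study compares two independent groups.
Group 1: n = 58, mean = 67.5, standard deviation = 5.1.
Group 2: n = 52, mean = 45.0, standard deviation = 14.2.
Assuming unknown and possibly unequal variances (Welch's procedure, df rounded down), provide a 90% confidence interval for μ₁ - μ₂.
(19.03, 25.97)

Difference: x̄₁ - x̄₂ = 22.50
SE = √(s₁²/n₁ + s₂²/n₂) = √(5.1²/58 + 14.2²/52) = 2.0799
df = 62.73 → 62 (Welch–Satterthwaite, rounded down)
t* = 1.670

CI: 22.50 ± 1.670 · 2.0799 = 22.50 ± 3.47 = (19.03, 25.97)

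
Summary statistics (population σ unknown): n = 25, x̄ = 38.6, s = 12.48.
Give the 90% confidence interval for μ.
(34.33, 42.87)

t-interval (σ unknown):
df = n - 1 = 24
t* = 1.711 for 90% confidence

Margin of error = t* · s/√n = 1.711 · 12.48/√25 = 4.27

CI: (34.33, 42.87)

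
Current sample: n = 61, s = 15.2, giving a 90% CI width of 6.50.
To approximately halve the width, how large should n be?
n ≈ 244

CI width ∝ 1/√n
To reduce width by factor 2, need √n to grow by 2 → need 2² = 4 times as many samples.

Current: n = 61, width = 6.50
New: n = 244, width ≈ 3.21

Width reduced by factor of 6.50/3.21 = 2.02.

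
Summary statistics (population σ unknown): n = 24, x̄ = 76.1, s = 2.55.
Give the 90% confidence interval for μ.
(75.21, 76.99)

t-interval (σ unknown):
df = n - 1 = 23
t* = 1.714 for 90% confidence

Margin of error = t* · s/√n = 1.714 · 2.55/√24 = 0.89

CI: (75.21, 76.99)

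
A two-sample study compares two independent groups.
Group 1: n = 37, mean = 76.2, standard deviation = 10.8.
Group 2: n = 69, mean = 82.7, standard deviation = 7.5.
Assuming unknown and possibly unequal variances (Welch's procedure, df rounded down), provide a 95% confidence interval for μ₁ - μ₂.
(-10.49, -2.51)

Difference: x̄₁ - x̄₂ = -6.50
SE = √(s₁²/n₁ + s₂²/n₂) = √(10.8²/37 + 7.5²/69) = 1.9919
df = 55.08 → 55 (Welch–Satterthwaite, rounded down)
t* = 2.004

CI: -6.50 ± 2.004 · 1.9919 = -6.50 ± 3.99 = (-10.49, -2.51)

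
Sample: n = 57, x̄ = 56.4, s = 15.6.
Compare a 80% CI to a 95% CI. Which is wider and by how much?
95% CI is wider by 2.92

df = 56
80% CI: t* = 1.297, (53.72, 59.08), width = 2 · t* · s/√n = 5.36
95% CI: t* = 2.003, (52.26, 60.54), width = 2 · t* · s/√n = 8.28

The 95% CI is wider by 8.28 - 5.36 = 2.92.
Higher confidence requires a wider interval.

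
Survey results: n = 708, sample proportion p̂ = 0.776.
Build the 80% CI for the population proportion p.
(0.756, 0.796)

Proportion CI:
SE = √(p̂(1-p̂)/n) = √(0.776 · 0.224 / 708) = 0.01567

z* = 1.282
Margin = z* · SE = 1.282 · 0.01567 = 0.0201

CI: 0.776 ± 0.0201 = (0.756, 0.796)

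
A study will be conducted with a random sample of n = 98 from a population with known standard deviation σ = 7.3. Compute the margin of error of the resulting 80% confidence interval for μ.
Margin of error = 0.95

Margin of error = z* · σ/√n
= 1.282 · 7.3/√98
= 1.282 · 7.3/9.8995
= 0.95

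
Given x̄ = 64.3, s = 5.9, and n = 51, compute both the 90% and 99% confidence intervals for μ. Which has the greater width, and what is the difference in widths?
99% CI is wider by 1.65

df = 50
90% CI: t* = 1.676, (62.92, 65.68), width = 2 · t* · s/√n = 2.77
99% CI: t* = 2.678, (62.09, 66.51), width = 2 · t* · s/√n = 4.42

The 99% CI is wider by 4.42 - 2.77 = 1.65.
Higher confidence requires a wider interval.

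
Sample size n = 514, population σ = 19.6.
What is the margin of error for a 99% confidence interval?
Margin of error = 2.23

Margin of error = z* · σ/√n
= 2.576 · 19.6/√514
= 2.576 · 19.6/22.6716
= 2.23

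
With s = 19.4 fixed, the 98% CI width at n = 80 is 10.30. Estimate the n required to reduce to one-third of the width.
n ≈ 720

CI width ∝ 1/√n
To reduce width by factor 3, need √n to grow by 3 → need 3² = 9 times as many samples.

Current: n = 80, width = 10.30
New: n = 720, width ≈ 3.37

Width reduced by factor of 10.30/3.37 = 3.06.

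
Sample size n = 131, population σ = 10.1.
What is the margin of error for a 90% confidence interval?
Margin of error = 1.45

Margin of error = z* · σ/√n
= 1.645 · 10.1/√131
= 1.645 · 10.1/11.4455
= 1.45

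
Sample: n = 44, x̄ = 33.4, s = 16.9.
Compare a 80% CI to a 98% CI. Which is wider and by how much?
98% CI is wider by 5.68

df = 43
80% CI: t* = 1.302, (30.08, 36.72), width = 2 · t* · s/√n = 6.63
98% CI: t* = 2.416, (27.24, 39.56), width = 2 · t* · s/√n = 12.31

The 98% CI is wider by 12.31 - 6.63 = 5.68.
Higher confidence requires a wider interval.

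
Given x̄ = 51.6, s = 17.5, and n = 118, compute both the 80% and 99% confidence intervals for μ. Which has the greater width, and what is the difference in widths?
99% CI is wider by 4.29

df = 117
80% CI: t* = 1.289, (49.52, 53.68), width = 2 · t* · s/√n = 4.15
99% CI: t* = 2.619, (47.38, 55.82), width = 2 · t* · s/√n = 8.44

The 99% CI is wider by 8.44 - 4.15 = 4.29.
Higher confidence requires a wider interval.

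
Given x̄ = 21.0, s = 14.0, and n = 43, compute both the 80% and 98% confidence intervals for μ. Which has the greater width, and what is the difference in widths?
98% CI is wider by 4.76

df = 42
80% CI: t* = 1.302, (18.22, 23.78), width = 2 · t* · s/√n = 5.56
98% CI: t* = 2.418, (15.84, 26.16), width = 2 · t* · s/√n = 10.32

The 98% CI is wider by 10.32 - 5.56 = 4.76.
Higher confidence requires a wider interval.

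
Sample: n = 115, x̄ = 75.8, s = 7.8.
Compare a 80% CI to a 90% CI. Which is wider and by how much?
90% CI is wider by 0.53

df = 114
80% CI: t* = 1.289, (74.86, 76.74), width = 2 · t* · s/√n = 1.88
90% CI: t* = 1.658, (74.59, 77.01), width = 2 · t* · s/√n = 2.41

The 90% CI is wider by 2.41 - 1.88 = 0.53.
Higher confidence requires a wider interval.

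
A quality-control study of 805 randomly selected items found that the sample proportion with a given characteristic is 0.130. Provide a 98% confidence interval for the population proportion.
(0.102, 0.158)

Proportion CI:
SE = √(p̂(1-p̂)/n) = √(0.130 · 0.870 / 805) = 0.01185

z* = 2.326
Margin = z* · SE = 2.326 · 0.01185 = 0.0276

CI: 0.130 ± 0.0276 = (0.102, 0.158)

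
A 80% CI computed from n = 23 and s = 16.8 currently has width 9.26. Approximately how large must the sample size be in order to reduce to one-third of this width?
n ≈ 207

CI width ∝ 1/√n
To reduce width by factor 3, need √n to grow by 3 → need 3² = 9 times as many samples.

Current: n = 23, width = 9.26
New: n = 207, width ≈ 3.00

Width reduced by factor of 9.26/3.00 = 3.09.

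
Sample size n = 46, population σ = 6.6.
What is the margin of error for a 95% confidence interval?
Margin of error = 1.91

Margin of error = z* · σ/√n
= 1.960 · 6.6/√46
= 1.960 · 6.6/6.7823
= 1.91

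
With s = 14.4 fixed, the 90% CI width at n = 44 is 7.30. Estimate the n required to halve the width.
n ≈ 176

CI width ∝ 1/√n
To reduce width by factor 2, need √n to grow by 2 → need 2² = 4 times as many samples.

Current: n = 44, width = 7.30
New: n = 176, width ≈ 3.59

Width reduced by factor of 7.30/3.59 = 2.03.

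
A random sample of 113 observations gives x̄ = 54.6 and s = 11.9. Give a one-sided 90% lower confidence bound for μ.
μ ≥ 53.16

Lower bound (one-sided):
t* = 1.289 (one-sided for 90%)
Lower bound = x̄ - t* · s/√n = 54.6 - 1.289 · 11.9/√113 = 53.16

We are 90% confident that μ ≥ 53.16.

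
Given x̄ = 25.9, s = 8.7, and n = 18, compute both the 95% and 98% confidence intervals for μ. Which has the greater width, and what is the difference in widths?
98% CI is wider by 1.88

df = 17
95% CI: t* = 2.110, (21.57, 30.23), width = 2 · t* · s/√n = 8.65
98% CI: t* = 2.567, (20.64, 31.16), width = 2 · t* · s/√n = 10.53

The 98% CI is wider by 10.53 - 8.65 = 1.88.
Higher confidence requires a wider interval.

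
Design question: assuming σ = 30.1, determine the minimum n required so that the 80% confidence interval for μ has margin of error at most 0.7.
n ≥ 3039

For margin E ≤ 0.7:
n ≥ (z* · σ / E)²
n ≥ (1.282 · 30.1 / 0.7)²
n ≥ 3038.88

Minimum n = 3039 (rounding up)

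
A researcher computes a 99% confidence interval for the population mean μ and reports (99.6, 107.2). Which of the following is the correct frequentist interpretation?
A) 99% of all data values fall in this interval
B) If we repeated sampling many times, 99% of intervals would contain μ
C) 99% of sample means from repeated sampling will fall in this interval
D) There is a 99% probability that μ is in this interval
B

A) Wrong — a CI is about the parameter μ, not individual data values.
B) Correct — this is the frequentist long-run coverage interpretation.
C) Wrong — coverage applies to intervals containing μ, not to future x̄ values.
D) Wrong — μ is fixed; the randomness lives in the interval, not in μ.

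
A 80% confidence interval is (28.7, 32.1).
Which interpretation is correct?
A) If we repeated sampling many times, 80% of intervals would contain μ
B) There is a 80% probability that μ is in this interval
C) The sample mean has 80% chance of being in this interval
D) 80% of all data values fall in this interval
A

A) Correct — this is the frequentist long-run coverage interpretation.
B) Wrong — μ is fixed; the randomness lives in the interval, not in μ.
C) Wrong — x̄ is observed and sits in the interval by construction.
D) Wrong — a CI is about the parameter μ, not individual data values.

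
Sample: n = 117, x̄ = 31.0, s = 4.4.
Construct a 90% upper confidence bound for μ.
μ ≤ 31.52

Upper bound (one-sided):
t* = 1.289 (one-sided for 90%)
Upper bound = x̄ + t* · s/√n = 31.0 + 1.289 · 4.4/√117 = 31.52

We are 90% confident that μ ≤ 31.52.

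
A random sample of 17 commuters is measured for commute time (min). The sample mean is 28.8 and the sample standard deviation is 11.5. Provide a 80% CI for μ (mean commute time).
(25.07, 32.53)

t-interval (σ unknown):
df = n - 1 = 16
t* = 1.337 for 80% confidence

Margin of error = t* · s/√n = 1.337 · 11.5/√17 = 3.73

CI: (25.07, 32.53)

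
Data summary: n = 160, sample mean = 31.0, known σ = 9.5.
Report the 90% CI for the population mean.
(29.76, 32.24)

z-interval (σ known):
z* = 1.645 for 90% confidence

Margin of error = z* · σ/√n = 1.645 · 9.5/√160 = 1.24

CI: (31.0 - 1.24, 31.0 + 1.24) = (29.76, 32.24)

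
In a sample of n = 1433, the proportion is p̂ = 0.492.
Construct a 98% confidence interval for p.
(0.461, 0.523)

Proportion CI:
SE = √(p̂(1-p̂)/n) = √(0.492 · 0.508 / 1433) = 0.01321

z* = 2.326
Margin = z* · SE = 2.326 · 0.01321 = 0.0307

CI: 0.492 ± 0.0307 = (0.461, 0.523)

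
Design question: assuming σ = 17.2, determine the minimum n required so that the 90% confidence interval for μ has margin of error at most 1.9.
n ≥ 222

For margin E ≤ 1.9:
n ≥ (z* · σ / E)²
n ≥ (1.645 · 17.2 / 1.9)²
n ≥ 221.76

Minimum n = 222 (rounding up)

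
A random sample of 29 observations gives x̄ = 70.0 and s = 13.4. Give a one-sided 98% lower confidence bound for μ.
μ ≥ 64.64

Lower bound (one-sided):
t* = 2.154 (one-sided for 98%)
Lower bound = x̄ - t* · s/√n = 70.0 - 2.154 · 13.4/√29 = 64.64

We are 98% confident that μ ≥ 64.64.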